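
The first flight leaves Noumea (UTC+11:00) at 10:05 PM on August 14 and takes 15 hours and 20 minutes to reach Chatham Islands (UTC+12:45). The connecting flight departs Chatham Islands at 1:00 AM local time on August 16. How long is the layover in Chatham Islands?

9 hours 50 minutes

Convert departure to UTC: 10:05 PM − 11:00 = 11:05 AM UTC on Aug 14.
Add 15 hours 20 minutes flight time → 2:25 AM UTC (Aug 15).
Chatham Islands is UTC+12:45, so local arrival = 2:25 AM + 12:45 = 3:10 PM on Aug 15.
Layover = 1:00 AM − 3:10 PM (+1 day) = 9 hours 50 minutes.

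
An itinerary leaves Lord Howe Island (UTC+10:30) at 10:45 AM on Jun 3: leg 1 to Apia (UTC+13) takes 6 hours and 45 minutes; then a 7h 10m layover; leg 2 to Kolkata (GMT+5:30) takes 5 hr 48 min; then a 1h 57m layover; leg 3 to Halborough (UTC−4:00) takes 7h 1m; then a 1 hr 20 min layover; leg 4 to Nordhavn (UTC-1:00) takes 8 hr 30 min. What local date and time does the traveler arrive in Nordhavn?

Convert departure to UTC: 10:45 AM − 10:30 = 12:15 AM UTC on Jun 3.
Add 6 hours 45 minutes leg 1 → 7:00 AM UTC.
Add 7 hours and 10 minutes layover in Apia → 2:10 PM UTC.
Add 5 hours 48 minutes leg 2 → 7:58 PM UTC.
Add 1 hour 57 minutes layover in Kolkata → 9:55 PM UTC.
Add 7 hours 1 minute leg 3 → 4:56 AM UTC (Jun 4).
Add 1 hour 20 minutes layover in Halborough → 6:16 AM UTC.
Add 8 hours 30 minutes leg 4 → 2:46 PM UTC.
Nordhavn is UTC−1:00, so local arrival = 2:46 PM − 1:00 = 1:46 PM on Jun 4.

1:46 PM on Jun 4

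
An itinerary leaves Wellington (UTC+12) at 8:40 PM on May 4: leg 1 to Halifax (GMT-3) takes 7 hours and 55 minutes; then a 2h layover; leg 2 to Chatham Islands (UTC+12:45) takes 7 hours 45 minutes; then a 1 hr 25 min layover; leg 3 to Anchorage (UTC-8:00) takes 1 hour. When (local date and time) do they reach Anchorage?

Convert departure to UTC: 8:40 PM − 12:00 = 8:40 AM UTC on May 4.
Add 7 hours 55 minutes leg 1 → 4:35 PM UTC.
Add 2 hours layover in Halifax → 6:35 PM UTC.
Add 7 hours 45 minutes leg 2 → 2:20 AM UTC (May 5).
Add 1 hour and 25 minutes layover in Chatham Islands → 3:45 AM UTC.
Add 1 hour leg 3 → 4:45 AM UTC.
Anchorage is UTC−8:00, so local arrival = 4:45 AM − 8:00 = 8:45 PM on May 4.

8:45 PM on May 4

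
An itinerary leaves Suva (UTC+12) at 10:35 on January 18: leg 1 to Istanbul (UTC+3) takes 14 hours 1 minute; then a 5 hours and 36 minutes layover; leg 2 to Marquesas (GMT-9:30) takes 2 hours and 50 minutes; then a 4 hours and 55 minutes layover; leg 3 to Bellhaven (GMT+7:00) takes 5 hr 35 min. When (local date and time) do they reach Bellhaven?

14:32 on January 19

Convert departure to UTC: 10:35 − 12:00 = 22:35 UTC on Jan 17.
Add 14 hours 1 minute leg 1 → 12:36 UTC (Jan 18).
Add 5 hours 36 minutes layover in Istanbul → 18:12 UTC.
Add 2 hours and 50 minutes leg 2 → 21:02 UTC.
Add 4 hours 55 minutes layover in Marquesas → 01:57 UTC (Jan 19).
Add 5 hours and 35 minutes leg 3 → 07:32 UTC.
Bellhaven is UTC+7:00, so local arrival = 07:32 + 7:00 = 14:32 on Jan 19.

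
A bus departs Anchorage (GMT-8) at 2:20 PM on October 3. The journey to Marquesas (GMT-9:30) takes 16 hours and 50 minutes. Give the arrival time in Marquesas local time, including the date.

5:40 AM on October 4

Marquesas is 1:30 behind Anchorage.
After 16 hours 50 minutes it is 7:10 AM (Oct 4) in Anchorage.
Shift by the zone difference: 7:10 AM − 1:30 = 5:40 AM on Oct 4 in Marquesas.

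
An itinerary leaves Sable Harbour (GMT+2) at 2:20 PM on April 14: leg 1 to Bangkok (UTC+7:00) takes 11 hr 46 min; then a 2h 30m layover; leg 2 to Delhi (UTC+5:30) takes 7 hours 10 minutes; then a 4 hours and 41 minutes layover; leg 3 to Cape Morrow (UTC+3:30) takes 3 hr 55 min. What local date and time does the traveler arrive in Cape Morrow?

9:52 PM on April 15

Convert departure to UTC: 2:20 PM − 2:00 = 12:20 PM UTC on Apr 14.
Add 11 hours 46 minutes leg 1 → 12:06 AM UTC (Apr 15).
Add 2 hours 30 minutes layover in Bangkok → 2:36 AM UTC.
Add 7 hours 10 minutes leg 2 → 9:46 AM UTC.
Add 4 hours and 41 minutes layover in Delhi → 2:27 PM UTC.
Add 3 hours 55 minutes leg 3 → 6:22 PM UTC.
Cape Morrow is UTC+3:30, so local arrival = 6:22 PM + 3:30 = 9:52 PM on Apr 15.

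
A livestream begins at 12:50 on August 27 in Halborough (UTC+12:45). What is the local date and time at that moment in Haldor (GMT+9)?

09:05 on August 27

Haldor is 3:45 behind Halborough.
Shift by the zone difference: 12:50 − 3:45 = 09:05 on Aug 27 in Haldor.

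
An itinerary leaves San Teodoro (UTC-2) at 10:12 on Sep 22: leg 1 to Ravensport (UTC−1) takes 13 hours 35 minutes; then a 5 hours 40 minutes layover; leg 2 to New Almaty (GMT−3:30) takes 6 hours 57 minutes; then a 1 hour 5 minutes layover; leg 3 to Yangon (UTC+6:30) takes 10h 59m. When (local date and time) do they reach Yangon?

Convert departure to UTC: 10:12 + 2:00 = 12:12 UTC on Sep 22.
Add 13 hours and 35 minutes leg 1 → 01:47 UTC (Sep 23).
Add 5 hours 40 minutes layover in Ravensport → 07:27 UTC.
Add 6 hours 57 minutes leg 2 → 14:24 UTC.
Add 1 hour and 5 minutes layover in New Almaty → 15:29 UTC.
Add 10 hours 59 minutes leg 3 → 02:28 UTC (Sep 24).
Yangon is UTC+6:30, so local arrival = 02:28 + 6:30 = 08:58 on Sep 24.

08:58 on Sep 24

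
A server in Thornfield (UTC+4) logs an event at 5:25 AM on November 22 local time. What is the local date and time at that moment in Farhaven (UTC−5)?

8:25 PM on November 21

In UTC: 5:25 AM − 4:00 = 1:25 AM on Nov 22.
Farhaven is UTC−5:00: 1:25 AM − 5:00 = 8:25 PM on Nov 21.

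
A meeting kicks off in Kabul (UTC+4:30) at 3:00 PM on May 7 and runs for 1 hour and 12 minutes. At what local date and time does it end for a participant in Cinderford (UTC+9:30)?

Convert start to UTC: 3:00 PM − 4:30 = 10:30 AM UTC on May 7.
Add 1 hour and 12 minutes duration → 11:42 AM UTC.
Cinderford is UTC+9:30, so local end time = 11:42 AM + 9:30 = 9:12 PM on May 7.

9:12 PM on May 7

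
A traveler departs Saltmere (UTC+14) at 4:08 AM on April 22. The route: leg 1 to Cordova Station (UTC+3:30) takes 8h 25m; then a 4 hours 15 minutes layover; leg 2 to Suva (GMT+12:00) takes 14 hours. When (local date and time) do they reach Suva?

Convert departure to UTC: 4:08 AM − 14:00 = 2:08 PM UTC on Apr 21.
Add 8 hours and 25 minutes leg 1 → 10:33 PM UTC.
Add 4 hours and 15 minutes layover in Cordova Station → 2:48 AM UTC (Apr 22).
Add 14 hours leg 2 → 4:48 PM UTC.
Suva is UTC+12:00, so local arrival = 4:48 PM + 12:00 = 4:48 AM on Apr 23.

4:48 AM on April 23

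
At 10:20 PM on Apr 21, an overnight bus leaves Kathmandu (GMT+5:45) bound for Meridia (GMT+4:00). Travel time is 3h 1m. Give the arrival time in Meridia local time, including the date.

Convert departure to UTC: 10:20 PM − 5:45 = 4:35 PM UTC on Apr 21.
Add 3 hours 1 minute travel time → 7:36 PM UTC.
Meridia is UTC+4:00, so local arrival = 7:36 PM + 4:00 = 11:36 PM on Apr 21.

11:36 PM on April 21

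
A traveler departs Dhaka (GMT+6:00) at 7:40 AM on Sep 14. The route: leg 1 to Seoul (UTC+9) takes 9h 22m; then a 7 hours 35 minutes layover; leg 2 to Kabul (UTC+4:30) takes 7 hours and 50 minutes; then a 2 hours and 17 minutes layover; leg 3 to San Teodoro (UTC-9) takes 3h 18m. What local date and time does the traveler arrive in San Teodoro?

11:02 PM on Sep 14

Convert departure to UTC: 7:40 AM − 6:00 = 1:40 AM UTC on Sep 14.
Add 9 hours and 22 minutes leg 1 → 11:02 AM UTC.
Add 7 hours and 35 minutes layover in Seoul → 6:37 PM UTC.
Add 7 hours 50 minutes leg 2 → 2:27 AM UTC (Sep 15).
Add 2 hours and 17 minutes layover in Kabul → 4:44 AM UTC.
Add 3 hours and 18 minutes leg 3 → 8:02 AM UTC.
San Teodoro is UTC−9:00, so local arrival = 8:02 AM − 9:00 = 11:02 PM on Sep 14.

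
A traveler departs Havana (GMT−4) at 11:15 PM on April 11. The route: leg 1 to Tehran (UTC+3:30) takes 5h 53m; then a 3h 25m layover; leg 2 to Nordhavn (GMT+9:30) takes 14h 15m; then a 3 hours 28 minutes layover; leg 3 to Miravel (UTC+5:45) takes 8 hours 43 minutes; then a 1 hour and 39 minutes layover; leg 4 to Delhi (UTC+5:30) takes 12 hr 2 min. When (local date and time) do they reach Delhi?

Convert departure to UTC: 11:15 PM + 4:00 = 3:15 AM UTC on Apr 12.
Add 5 hours 53 minutes leg 1 → 9:08 AM UTC.
Add 3 hours and 25 minutes layover in Tehran → 12:33 PM UTC.
Add 14 hours 15 minutes leg 2 → 2:48 AM UTC (Apr 13).
Add 3 hours 28 minutes layover in Nordhavn → 6:16 AM UTC.
Add 8 hours and 43 minutes leg 3 → 2:59 PM UTC.
Add 1 hour and 39 minutes layover in Miravel → 4:38 PM UTC.
Add 12 hours and 2 minutes leg 4 → 4:40 AM UTC (Apr 14).
Delhi is UTC+5:30, so local arrival = 4:40 AM + 5:30 = 10:10 AM on Apr 14.

10:10 AM on Apr 14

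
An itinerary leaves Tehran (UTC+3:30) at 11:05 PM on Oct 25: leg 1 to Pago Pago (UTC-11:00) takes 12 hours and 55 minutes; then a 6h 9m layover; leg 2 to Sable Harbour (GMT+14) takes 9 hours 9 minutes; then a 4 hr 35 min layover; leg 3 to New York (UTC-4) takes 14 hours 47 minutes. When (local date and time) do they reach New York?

3:10 PM on October 27

Convert departure to UTC: 11:05 PM − 3:30 = 7:35 PM UTC on Oct 25.
Add 12 hours and 55 minutes leg 1 → 8:30 AM UTC (Oct 26).
Add 6 hours 9 minutes layover in Pago Pago → 2:39 PM UTC.
Add 9 hours 9 minutes leg 2 → 11:48 PM UTC.
Add 4 hours and 35 minutes layover in Sable Harbour → 4:23 AM UTC (Oct 27).
Add 14 hours 47 minutes leg 3 → 7:10 PM UTC.
New York is UTC−4:00, so local arrival = 7:10 PM − 4:00 = 3:10 PM on Oct 27.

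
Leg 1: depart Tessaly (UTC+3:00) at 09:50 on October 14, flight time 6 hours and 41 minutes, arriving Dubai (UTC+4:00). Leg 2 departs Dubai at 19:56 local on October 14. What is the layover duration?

2 hours 25 minutes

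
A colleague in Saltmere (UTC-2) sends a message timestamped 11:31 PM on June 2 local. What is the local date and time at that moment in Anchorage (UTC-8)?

In UTC: 11:31 PM + 2:00 = 1:31 AM on Jun 3.
Anchorage is UTC−8:00: 1:31 AM − 8:00 = 5:31 PM on Jun 2.

5:31 PM on Jun 2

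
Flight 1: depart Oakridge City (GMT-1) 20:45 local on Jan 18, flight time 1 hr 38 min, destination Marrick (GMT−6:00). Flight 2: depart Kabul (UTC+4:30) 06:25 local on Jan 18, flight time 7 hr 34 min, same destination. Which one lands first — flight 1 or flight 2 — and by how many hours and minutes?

Flight 1 in UTC: 20:45 + 1:00 = 21:45 on Jan 18.
+1 hour and 38 minutes → arrive 23:23 UTC on Jan 18.
Flight 2 in UTC: 06:25 − 4:30 = 01:55 on Jan 18.
+7 hours 34 minutes → arrive 09:29 UTC on Jan 18.
Flight 2 lands earlier by 13 hours 54 minutes.

the second, by 13 hours 54 minutes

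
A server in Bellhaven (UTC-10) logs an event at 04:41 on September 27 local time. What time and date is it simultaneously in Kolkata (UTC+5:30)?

In UTC: 04:41 + 10:00 = 14:41 on Sep 27.
Kolkata is UTC+5:30: 14:41 + 5:30 = 20:11 on Sep 27.

20:11 on September 27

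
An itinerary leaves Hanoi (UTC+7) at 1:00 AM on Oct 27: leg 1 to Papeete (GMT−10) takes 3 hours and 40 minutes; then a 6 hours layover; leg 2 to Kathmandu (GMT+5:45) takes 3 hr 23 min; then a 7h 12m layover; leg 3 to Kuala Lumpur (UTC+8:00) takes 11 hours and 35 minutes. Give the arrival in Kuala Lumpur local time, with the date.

9:50 AM on October 28

Convert departure to UTC: 1:00 AM − 7:00 = 6:00 PM UTC on Oct 26.
Add 3 hours and 40 minutes leg 1 → 9:40 PM UTC.
Add 6 hours layover in Papeete → 3:40 AM UTC (Oct 27).
Add 3 hours and 23 minutes leg 2 → 7:03 AM UTC.
Add 7 hours and 12 minutes layover in Kathmandu → 2:15 PM UTC.
Add 11 hours 35 minutes leg 3 → 1:50 AM UTC (Oct 28).
Kuala Lumpur is UTC+8:00, so local arrival = 1:50 AM + 8:00 = 9:50 AM on Oct 28.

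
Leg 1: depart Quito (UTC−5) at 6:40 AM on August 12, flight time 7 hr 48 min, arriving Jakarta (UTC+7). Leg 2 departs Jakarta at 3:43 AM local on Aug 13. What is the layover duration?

1 hour 15 minutes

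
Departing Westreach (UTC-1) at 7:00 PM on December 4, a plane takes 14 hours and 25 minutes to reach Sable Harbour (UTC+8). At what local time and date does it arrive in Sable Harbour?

6:25 PM on December 5

Convert departure to UTC: 7:00 PM + 1:00 = 8:00 PM UTC on Dec 4.
Add 14 hours and 25 minutes travel time → 10:25 AM UTC (Dec 5).
Sable Harbour is UTC+8:00, so local arrival = 10:25 AM + 8:00 = 6:25 PM on Dec 5.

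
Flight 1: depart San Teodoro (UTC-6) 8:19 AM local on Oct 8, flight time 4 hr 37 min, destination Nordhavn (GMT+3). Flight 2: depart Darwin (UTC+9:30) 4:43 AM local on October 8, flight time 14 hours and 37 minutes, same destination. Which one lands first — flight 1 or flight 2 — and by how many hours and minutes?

the second, by 9 hours 6 minutes

Flight 1 in UTC: 8:19 AM + 6:00 = 2:19 PM on Oct 8.
+4 hours 37 minutes → arrive 6:56 PM UTC on Oct 8.
Flight 2 in UTC: 4:43 AM − 9:30 = 7:13 PM on Oct 7.
+14 hours and 37 minutes → arrive 9:50 AM UTC on Oct 8.
Flight 2 lands earlier by 9 hours 6 minutes.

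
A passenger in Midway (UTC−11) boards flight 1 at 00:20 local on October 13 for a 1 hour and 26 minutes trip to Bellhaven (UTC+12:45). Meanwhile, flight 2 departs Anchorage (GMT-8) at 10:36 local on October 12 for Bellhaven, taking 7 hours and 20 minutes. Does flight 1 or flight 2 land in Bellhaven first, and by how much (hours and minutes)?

Flight 1 in UTC: 00:20 + 11:00 = 11:20 on Oct 13.
+1 hour and 26 minutes → arrive 12:46 UTC on Oct 13.
Flight 2 in UTC: 10:36 + 8:00 = 18:36 on Oct 12.
+7 hours 20 minutes → arrive 01:56 UTC on Oct 13.
Flight 2 lands earlier by 10 hours 50 minutes.

the second, by 10 hours 50 minutes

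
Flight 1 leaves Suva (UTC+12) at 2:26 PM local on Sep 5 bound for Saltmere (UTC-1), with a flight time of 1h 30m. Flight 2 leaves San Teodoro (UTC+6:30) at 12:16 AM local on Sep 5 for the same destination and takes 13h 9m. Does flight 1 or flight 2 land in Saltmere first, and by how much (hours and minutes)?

the first, by 2 hours 59 minutes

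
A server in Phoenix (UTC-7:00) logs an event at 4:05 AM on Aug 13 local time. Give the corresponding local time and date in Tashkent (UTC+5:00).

Tashkent is 12:00 ahead of Phoenix.
Shift by the zone difference: 4:05 AM + 12:00 = 4:05 PM on Aug 13 in Tashkent.

4:05 PM on Aug 13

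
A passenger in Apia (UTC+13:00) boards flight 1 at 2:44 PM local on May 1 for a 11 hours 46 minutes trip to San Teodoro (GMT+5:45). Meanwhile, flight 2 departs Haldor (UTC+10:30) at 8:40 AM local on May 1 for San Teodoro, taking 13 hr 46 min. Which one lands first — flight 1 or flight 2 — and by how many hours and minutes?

the second, by 1 hour 34 minutes

Flight 1 in UTC: 2:44 PM − 13:00 = 1:44 AM on May 1.
+11 hours and 46 minutes → arrive 1:30 PM UTC on May 1.
Flight 2 in UTC: 8:40 AM − 10:30 = 10:10 PM on Apr 30.
+13 hours and 46 minutes → arrive 11:56 AM UTC on May 1.
Flight 2 lands earlier by 1 hour 34 minutes.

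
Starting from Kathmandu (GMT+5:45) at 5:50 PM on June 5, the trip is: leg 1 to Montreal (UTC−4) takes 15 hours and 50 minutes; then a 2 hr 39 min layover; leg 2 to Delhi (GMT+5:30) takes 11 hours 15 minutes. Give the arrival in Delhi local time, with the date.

11:19 PM on June 6

Convert departure to UTC: 5:50 PM − 5:45 = 12:05 PM UTC on Jun 5.
Add 15 hours 50 minutes leg 1 → 3:55 AM UTC (Jun 6).
Add 2 hours and 39 minutes layover in Montreal → 6:34 AM UTC.
Add 11 hours and 15 minutes leg 2 → 5:49 PM UTC.
Delhi is UTC+5:30, so local arrival = 5:49 PM + 5:30 = 11:19 PM on Jun 6.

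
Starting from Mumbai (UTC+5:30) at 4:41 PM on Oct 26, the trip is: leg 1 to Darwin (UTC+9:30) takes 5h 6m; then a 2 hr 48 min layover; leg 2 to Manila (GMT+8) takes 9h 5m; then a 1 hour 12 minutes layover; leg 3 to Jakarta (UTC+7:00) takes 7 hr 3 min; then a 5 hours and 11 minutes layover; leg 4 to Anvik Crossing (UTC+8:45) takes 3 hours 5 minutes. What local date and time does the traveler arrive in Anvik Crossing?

5:26 AM on October 28

Convert departure to UTC: 4:41 PM − 5:30 = 11:11 AM UTC on Oct 26.
Add 5 hours 6 minutes leg 1 → 4:17 PM UTC.
Add 2 hours and 48 minutes layover in Darwin → 7:05 PM UTC.
Add 9 hours 5 minutes leg 2 → 4:10 AM UTC (Oct 27).
Add 1 hour and 12 minutes layover in Manila → 5:22 AM UTC.
Add 7 hours 3 minutes leg 3 → 12:25 PM UTC.
Add 5 hours 11 minutes layover in Jakarta → 5:36 PM UTC.
Add 3 hours and 5 minutes leg 4 → 8:41 PM UTC.
Anvik Crossing is UTC+8:45, so local arrival = 8:41 PM + 8:45 = 5:26 AM on Oct 28.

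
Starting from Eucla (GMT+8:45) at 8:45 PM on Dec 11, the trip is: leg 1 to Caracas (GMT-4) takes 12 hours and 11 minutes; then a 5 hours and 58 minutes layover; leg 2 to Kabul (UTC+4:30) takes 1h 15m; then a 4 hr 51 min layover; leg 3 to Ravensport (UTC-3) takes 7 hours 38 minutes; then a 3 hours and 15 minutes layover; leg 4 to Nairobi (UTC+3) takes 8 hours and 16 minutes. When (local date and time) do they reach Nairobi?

10:24 AM on Dec 13

Convert departure to UTC: 8:45 PM − 8:45 = 12:00 PM UTC on Dec 11.
Add 12 hours and 11 minutes leg 1 → 12:11 AM UTC (Dec 12).
Add 5 hours and 58 minutes layover in Caracas → 6:09 AM UTC.
Add 1 hour 15 minutes leg 2 → 7:24 AM UTC.
Add 4 hours and 51 minutes layover in Kabul → 12:15 PM UTC.
Add 7 hours and 38 minutes leg 3 → 7:53 PM UTC.
Add 3 hours and 15 minutes layover in Ravensport → 11:08 PM UTC.
Add 8 hours 16 minutes leg 4 → 7:24 AM UTC (Dec 13).
Nairobi is UTC+3:00, so local arrival = 7:24 AM + 3:00 = 10:24 AM on Dec 13.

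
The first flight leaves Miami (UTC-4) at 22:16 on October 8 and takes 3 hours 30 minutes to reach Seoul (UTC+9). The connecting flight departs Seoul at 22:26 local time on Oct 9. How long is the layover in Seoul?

Convert departure to UTC: 22:16 + 4:00 = 02:16 UTC on Oct 9.
Add 3 hours 30 minutes flight time → 05:46 UTC.
Seoul is UTC+9:00, so local arrival = 05:46 + 9:00 = 14:46 on Oct 9.
Layover = 22:26 − 14:46 = 7 hours 40 minutes.

7 hours 40 minutes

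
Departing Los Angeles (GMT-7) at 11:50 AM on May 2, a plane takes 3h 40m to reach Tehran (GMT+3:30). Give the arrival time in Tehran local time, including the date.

Convert departure to UTC: 11:50 AM + 7:00 = 6:50 PM UTC on May 2.
Add 3 hours 40 minutes travel time → 10:30 PM UTC.
Tehran is UTC+3:30, so local arrival = 10:30 PM + 3:30 = 2:00 AM on May 3.

2:00 AM on May 3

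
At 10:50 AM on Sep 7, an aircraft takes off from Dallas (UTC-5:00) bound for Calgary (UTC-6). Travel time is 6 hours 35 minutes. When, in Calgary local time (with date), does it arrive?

Convert departure to UTC: 10:50 AM + 5:00 = 3:50 PM UTC on Sep 7.
Add 6 hours 35 minutes travel time → 10:25 PM UTC.
Calgary is UTC−6:00, so local arrival = 10:25 PM − 6:00 = 4:25 PM on Sep 7.

4:25 PM on September 7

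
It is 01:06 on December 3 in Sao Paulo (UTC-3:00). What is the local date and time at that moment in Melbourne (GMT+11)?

Melbourne is 14:00 ahead of Sao Paulo.
Shift by the zone difference: 01:06 + 14:00 = 15:06 on Dec 3 in Melbourne.

15:06 on December 3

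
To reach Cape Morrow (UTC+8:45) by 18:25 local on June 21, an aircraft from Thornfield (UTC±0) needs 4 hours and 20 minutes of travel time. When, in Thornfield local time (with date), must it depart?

05:20 on June 21

Target arrival in UTC: 18:25 − 8:45 = 09:40 on Jun 21.
Subtract 4 hours and 20 minutes → departure 05:20 UTC on Jun 21.
Thornfield is UTC+0, so departure is 05:20 on Jun 21.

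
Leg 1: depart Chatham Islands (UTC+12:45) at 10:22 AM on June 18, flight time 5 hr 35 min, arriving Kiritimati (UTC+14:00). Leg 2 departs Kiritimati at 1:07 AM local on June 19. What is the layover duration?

Convert departure to UTC: 10:22 AM − 12:45 = 9:37 PM UTC on Jun 17.
Add 5 hours and 35 minutes flight time → 3:12 AM UTC (Jun 18).
Kiritimati is UTC+14:00, so local arrival = 3:12 AM + 14:00 = 5:12 PM on Jun 18.
Layover = 1:07 AM − 5:12 PM (+1 day) = 7 hours 55 minutes.

7 hours 55 minutes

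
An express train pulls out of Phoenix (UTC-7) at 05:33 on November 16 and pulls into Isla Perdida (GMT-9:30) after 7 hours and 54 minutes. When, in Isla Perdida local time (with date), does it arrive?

10:57 on November 16

Convert departure to UTC: 05:33 + 7:00 = 12:33 UTC on Nov 16.
Add 7 hours 54 minutes travel time → 20:27 UTC.
Isla Perdida is UTC−9:30, so local arrival = 20:27 − 9:30 = 10:57 on Nov 16.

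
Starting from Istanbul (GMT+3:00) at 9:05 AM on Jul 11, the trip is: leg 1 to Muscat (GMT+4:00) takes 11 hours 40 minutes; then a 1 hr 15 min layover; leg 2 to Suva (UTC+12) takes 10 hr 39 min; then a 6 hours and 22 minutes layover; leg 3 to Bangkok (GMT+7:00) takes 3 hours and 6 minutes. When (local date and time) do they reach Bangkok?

10:07 PM on Jul 12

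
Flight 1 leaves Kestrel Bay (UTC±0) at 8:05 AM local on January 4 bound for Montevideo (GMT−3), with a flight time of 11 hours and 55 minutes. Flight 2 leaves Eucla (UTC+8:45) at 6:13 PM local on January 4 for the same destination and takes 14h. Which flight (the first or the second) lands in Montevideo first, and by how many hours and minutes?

Flight 1 departs at 8:05 AM UTC (Jan 4).
+11 hours and 55 minutes → arrive 8:00 PM UTC on Jan 4.
Flight 2 in UTC: 6:13 PM − 8:45 = 9:28 AM on Jan 4.
+14 hours → arrive 11:28 PM UTC on Jan 4.
Flight 1 lands earlier by 3 hours 28 minutes.

the first, by 3 hours 28 minutes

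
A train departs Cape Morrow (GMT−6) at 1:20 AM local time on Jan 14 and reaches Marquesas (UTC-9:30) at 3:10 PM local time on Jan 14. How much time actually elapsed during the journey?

Departure in UTC: 1:20 AM + 6:00 = 7:20 AM on Jan 14.
Arrival in UTC: 3:10 PM + 9:30 = 12:40 AM on Jan 15.
Elapsed = 12:40 AM − 7:20 AM (+1 day) = 17 hours 20 minutes.

17 hours 20 minutes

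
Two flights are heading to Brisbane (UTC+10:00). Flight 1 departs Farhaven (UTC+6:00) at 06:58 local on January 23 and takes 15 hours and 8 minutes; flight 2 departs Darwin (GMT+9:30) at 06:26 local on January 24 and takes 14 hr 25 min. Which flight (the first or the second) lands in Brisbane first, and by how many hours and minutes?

Flight 1 in UTC: 06:58 − 6:00 = 00:58 on Jan 23.
+15 hours 8 minutes → arrive 16:06 UTC on Jan 23.
Flight 2 in UTC: 06:26 − 9:30 = 20:56 on Jan 23.
+14 hours and 25 minutes → arrive 11:21 UTC on Jan 24.
Flight 1 lands earlier by 19 hours 15 minutes.

the first, by 19 hours 15 minutes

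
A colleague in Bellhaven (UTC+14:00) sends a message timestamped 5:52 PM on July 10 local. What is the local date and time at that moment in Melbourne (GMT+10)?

1:52 PM on July 10

Melbourne is 4:00 behind Bellhaven.
Shift by the zone difference: 5:52 PM − 4:00 = 1:52 PM on Jul 10 in Melbourne.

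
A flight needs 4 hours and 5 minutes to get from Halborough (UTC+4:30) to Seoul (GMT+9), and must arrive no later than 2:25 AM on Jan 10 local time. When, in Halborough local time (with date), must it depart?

5:50 PM on Jan 9

Target arrival in UTC: 2:25 AM − 9:00 = 5:25 PM on Jan 9.
Subtract 4 hours 5 minutes → departure 1:20 PM UTC on Jan 9.
Halborough is UTC+4:30: 1:20 PM + 4:30 = 5:50 PM on Jan 9.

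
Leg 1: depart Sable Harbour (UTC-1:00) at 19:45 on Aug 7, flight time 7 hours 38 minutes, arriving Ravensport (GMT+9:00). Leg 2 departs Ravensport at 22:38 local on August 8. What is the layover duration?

9 hours 15 minutes

Convert departure to UTC: 19:45 + 1:00 = 20:45 UTC on Aug 7.
Add 7 hours and 38 minutes flight time → 04:23 UTC (Aug 8).
Ravensport is UTC+9:00, so local arrival = 04:23 + 9:00 = 13:23 on Aug 8.
Layover = 22:38 − 13:23 = 9 hours 15 minutes.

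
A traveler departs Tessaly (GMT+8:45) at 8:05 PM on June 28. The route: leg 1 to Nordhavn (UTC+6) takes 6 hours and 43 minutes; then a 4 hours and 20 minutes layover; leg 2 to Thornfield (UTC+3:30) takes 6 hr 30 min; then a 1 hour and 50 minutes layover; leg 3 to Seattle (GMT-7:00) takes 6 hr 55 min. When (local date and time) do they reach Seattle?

6:38 AM on June 29

Convert departure to UTC: 8:05 PM − 8:45 = 11:20 AM UTC on Jun 28.
Add 6 hours 43 minutes leg 1 → 6:03 PM UTC.
Add 4 hours and 20 minutes layover in Nordhavn → 10:23 PM UTC.
Add 6 hours 30 minutes leg 2 → 4:53 AM UTC (Jun 29).
Add 1 hour and 50 minutes layover in Thornfield → 6:43 AM UTC.
Add 6 hours and 55 minutes leg 3 → 1:38 PM UTC.
Seattle is UTC−7:00, so local arrival = 1:38 PM − 7:00 = 6:38 AM on Jun 29.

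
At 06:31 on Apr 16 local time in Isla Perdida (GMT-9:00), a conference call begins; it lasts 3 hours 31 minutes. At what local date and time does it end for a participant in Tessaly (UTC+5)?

00:02 on April 17

Convert start to UTC: 06:31 + 9:00 = 15:31 UTC on Apr 16.
Add 3 hours and 31 minutes duration → 19:02 UTC.
Tessaly is UTC+5:00, so local end time = 19:02 + 5:00 = 00:02 on Apr 17.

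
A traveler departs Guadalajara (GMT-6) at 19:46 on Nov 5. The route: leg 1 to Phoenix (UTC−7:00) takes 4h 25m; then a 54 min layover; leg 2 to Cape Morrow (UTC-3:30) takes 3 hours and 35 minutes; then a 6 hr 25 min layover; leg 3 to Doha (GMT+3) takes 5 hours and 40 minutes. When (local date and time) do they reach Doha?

01:45 on Nov 7

Convert departure to UTC: 19:46 + 6:00 = 01:46 UTC on Nov 6.
Add 4 hours 25 minutes leg 1 → 06:11 UTC.
Add 54 minutes layover in Phoenix → 07:05 UTC.
Add 3 hours and 35 minutes leg 2 → 10:40 UTC.
Add 6 hours 25 minutes layover in Cape Morrow → 17:05 UTC.
Add 5 hours and 40 minutes leg 3 → 22:45 UTC.
Doha is UTC+3:00, so local arrival = 22:45 + 3:00 = 01:45 on Nov 7.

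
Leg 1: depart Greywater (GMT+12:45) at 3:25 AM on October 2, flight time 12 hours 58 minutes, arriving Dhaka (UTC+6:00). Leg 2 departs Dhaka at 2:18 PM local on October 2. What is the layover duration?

Convert departure to UTC: 3:25 AM − 12:45 = 2:40 PM UTC on Oct 1.
Add 12 hours 58 minutes flight time → 3:38 AM UTC (Oct 2).
Dhaka is UTC+6:00, so local arrival = 3:38 AM + 6:00 = 9:38 AM on Oct 2.
Layover = 2:18 PM − 9:38 AM = 4 hours 40 minutes.

4 hours 40 minutes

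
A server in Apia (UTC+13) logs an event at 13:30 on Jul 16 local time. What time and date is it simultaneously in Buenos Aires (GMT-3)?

21:30 on Jul 15

In UTC: 13:30 − 13:00 = 00:30 on Jul 16.
Buenos Aires is UTC−3:00: 00:30 − 3:00 = 21:30 on Jul 15.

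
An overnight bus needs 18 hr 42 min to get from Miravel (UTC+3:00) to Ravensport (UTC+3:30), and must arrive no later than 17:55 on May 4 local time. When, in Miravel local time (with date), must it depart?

Target arrival in UTC: 17:55 − 3:30 = 14:25 on May 4.
Subtract 18 hours and 42 minutes → departure 19:43 UTC on May 3.
Miravel is UTC+3:00: 19:43 + 3:00 = 22:43 on May 3.

22:43 on May 3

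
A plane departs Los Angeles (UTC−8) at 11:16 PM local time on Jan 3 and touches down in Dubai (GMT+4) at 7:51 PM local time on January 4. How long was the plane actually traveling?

Dubai is 12:00 ahead of Los Angeles.
Clock-face elapsed time (ignoring zones) is 20 hours 35 minutes.
Actual elapsed = 20 hours 35 minutes − 12:00 = 8 hours 35 minutes.

8 hours 35 minutes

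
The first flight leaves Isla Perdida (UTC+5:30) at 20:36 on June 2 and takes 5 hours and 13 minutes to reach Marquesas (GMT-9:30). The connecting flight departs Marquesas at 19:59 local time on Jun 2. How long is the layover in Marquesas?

Convert departure to UTC: 20:36 − 5:30 = 15:06 UTC on Jun 2.
Add 5 hours 13 minutes flight time → 20:19 UTC.
Marquesas is UTC−9:30, so local arrival = 20:19 − 9:30 = 10:49 on Jun 2.
Layover = 19:59 − 10:49 = 9 hours 10 minutes.

9 hours 10 minutes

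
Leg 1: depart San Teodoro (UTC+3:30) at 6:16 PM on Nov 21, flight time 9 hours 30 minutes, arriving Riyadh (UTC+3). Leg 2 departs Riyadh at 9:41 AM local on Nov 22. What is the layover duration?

6 hours 25 minutes

Convert departure to UTC: 6:16 PM − 3:30 = 2:46 PM UTC on Nov 21.
Add 9 hours 30 minutes flight time → 12:16 AM UTC (Nov 22).
Riyadh is UTC+3:00, so local arrival = 12:16 AM + 3:00 = 3:16 AM on Nov 22.
Layover = 9:41 AM − 3:16 AM = 6 hours 25 minutes.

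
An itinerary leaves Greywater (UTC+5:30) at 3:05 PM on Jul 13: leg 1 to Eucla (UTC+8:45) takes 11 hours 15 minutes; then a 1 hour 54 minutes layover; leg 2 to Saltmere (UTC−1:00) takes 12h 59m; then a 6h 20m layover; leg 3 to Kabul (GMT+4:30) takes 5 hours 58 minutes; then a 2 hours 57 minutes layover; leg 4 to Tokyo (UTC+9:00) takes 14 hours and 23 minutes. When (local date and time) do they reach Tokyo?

Convert departure to UTC: 3:05 PM − 5:30 = 9:35 AM UTC on Jul 13.
Add 11 hours and 15 minutes leg 1 → 8:50 PM UTC.
Add 1 hour 54 minutes layover in Eucla → 10:44 PM UTC.
Add 12 hours 59 minutes leg 2 → 11:43 AM UTC (Jul 14).
Add 6 hours 20 minutes layover in Saltmere → 6:03 PM UTC.
Add 5 hours and 58 minutes leg 3 → 12:01 AM UTC (Jul 15).
Add 2 hours 57 minutes layover in Kabul → 2:58 AM UTC.
Add 14 hours 23 minutes leg 4 → 5:21 PM UTC.
Tokyo is UTC+9:00, so local arrival = 5:21 PM + 9:00 = 2:21 AM on Jul 16.

2:21 AM on July 16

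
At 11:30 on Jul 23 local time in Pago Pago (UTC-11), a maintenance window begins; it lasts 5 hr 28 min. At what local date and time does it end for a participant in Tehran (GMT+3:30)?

07:28 on July 24

Convert start to UTC: 11:30 + 11:00 = 22:30 UTC on Jul 23.
Add 5 hours 28 minutes duration → 03:58 UTC (Jul 24).
Tehran is UTC+3:30, so local end time = 03:58 + 3:30 = 07:28 on Jul 24.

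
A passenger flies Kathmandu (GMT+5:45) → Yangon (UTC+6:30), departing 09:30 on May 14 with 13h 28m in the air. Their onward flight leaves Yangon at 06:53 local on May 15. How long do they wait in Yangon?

Convert departure to UTC: 09:30 − 5:45 = 03:45 UTC on May 14.
Add 13 hours 28 minutes flight time → 17:13 UTC.
Yangon is UTC+6:30, so local arrival = 17:13 + 6:30 = 23:43 on May 14.
Layover = 06:53 − 23:43 (+1 day) = 7 hours 10 minutes.

7 hours 10 minutes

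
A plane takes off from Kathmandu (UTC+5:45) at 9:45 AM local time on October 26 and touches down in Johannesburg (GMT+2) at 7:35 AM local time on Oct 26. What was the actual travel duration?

Departure in UTC: 9:45 AM − 5:45 = 4:00 AM on Oct 26.
Arrival in UTC: 7:35 AM − 2:00 = 5:35 AM on Oct 26.
Elapsed = 5:35 AM − 4:00 AM = 1 hour 35 minutes.

1 hour 35 minutes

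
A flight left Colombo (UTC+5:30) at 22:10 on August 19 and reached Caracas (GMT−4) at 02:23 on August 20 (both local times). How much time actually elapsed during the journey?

13 hours 43 minutes

Departure in UTC: 22:10 − 5:30 = 16:40 on Aug 19.
Arrival in UTC: 02:23 + 4:00 = 06:23 on Aug 20.
Elapsed = 06:23 − 16:40 (+1 day) = 13 hours 43 minutes.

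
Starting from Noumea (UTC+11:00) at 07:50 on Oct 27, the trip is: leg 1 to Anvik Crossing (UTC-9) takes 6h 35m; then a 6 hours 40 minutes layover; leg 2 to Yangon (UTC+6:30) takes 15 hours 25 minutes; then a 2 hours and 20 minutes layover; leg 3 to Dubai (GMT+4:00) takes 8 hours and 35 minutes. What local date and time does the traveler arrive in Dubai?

Convert departure to UTC: 07:50 − 11:00 = 20:50 UTC on Oct 26.
Add 6 hours and 35 minutes leg 1 → 03:25 UTC (Oct 27).
Add 6 hours 40 minutes layover in Anvik Crossing → 10:05 UTC.
Add 15 hours and 25 minutes leg 2 → 01:30 UTC (Oct 28).
Add 2 hours and 20 minutes layover in Yangon → 03:50 UTC.
Add 8 hours 35 minutes leg 3 → 12:25 UTC.
Dubai is UTC+4:00, so local arrival = 12:25 + 4:00 = 16:25 on Oct 28.

16:25 on October 28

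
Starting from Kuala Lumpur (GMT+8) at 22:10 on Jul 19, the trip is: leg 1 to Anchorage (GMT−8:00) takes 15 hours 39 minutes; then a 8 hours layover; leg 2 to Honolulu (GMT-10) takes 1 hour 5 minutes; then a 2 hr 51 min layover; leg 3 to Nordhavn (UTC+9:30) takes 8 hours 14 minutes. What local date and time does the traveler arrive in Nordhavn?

Convert departure to UTC: 22:10 − 8:00 = 14:10 UTC on Jul 19.
Add 15 hours 39 minutes leg 1 → 05:49 UTC (Jul 20).
Add 8 hours layover in Anchorage → 13:49 UTC.
Add 1 hour and 5 minutes leg 2 → 14:54 UTC.
Add 2 hours and 51 minutes layover in Honolulu → 17:45 UTC.
Add 8 hours and 14 minutes leg 3 → 01:59 UTC (Jul 21).
Nordhavn is UTC+9:30, so local arrival = 01:59 + 9:30 = 11:29 on Jul 21.

11:29 on Jul 21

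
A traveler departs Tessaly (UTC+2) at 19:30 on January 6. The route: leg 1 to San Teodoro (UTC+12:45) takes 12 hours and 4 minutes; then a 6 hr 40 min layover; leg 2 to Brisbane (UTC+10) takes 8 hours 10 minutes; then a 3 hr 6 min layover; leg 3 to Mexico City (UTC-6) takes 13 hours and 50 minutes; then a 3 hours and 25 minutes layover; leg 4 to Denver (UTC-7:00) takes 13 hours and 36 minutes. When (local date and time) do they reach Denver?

23:21 on January 8

Convert departure to UTC: 19:30 − 2:00 = 17:30 UTC on Jan 6.
Add 12 hours 4 minutes leg 1 → 05:34 UTC (Jan 7).
Add 6 hours and 40 minutes layover in San Teodoro → 12:14 UTC.
Add 8 hours 10 minutes leg 2 → 20:24 UTC.
Add 3 hours and 6 minutes layover in Brisbane → 23:30 UTC.
Add 13 hours 50 minutes leg 3 → 13:20 UTC (Jan 8).
Add 3 hours and 25 minutes layover in Mexico City → 16:45 UTC.
Add 13 hours and 36 minutes leg 4 → 06:21 UTC (Jan 9).
Denver is UTC−7:00, so local arrival = 06:21 − 7:00 = 23:21 on Jan 8.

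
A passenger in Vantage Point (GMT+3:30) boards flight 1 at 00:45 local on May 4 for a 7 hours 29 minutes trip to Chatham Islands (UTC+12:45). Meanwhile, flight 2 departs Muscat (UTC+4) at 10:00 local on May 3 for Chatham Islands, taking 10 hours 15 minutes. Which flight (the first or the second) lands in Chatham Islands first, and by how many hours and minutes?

the second, by 12 hours 29 minutes

Flight 1 in UTC: 00:45 − 3:30 = 21:15 on May 3.
+7 hours and 29 minutes → arrive 04:44 UTC on May 4.
Flight 2 in UTC: 10:00 − 4:00 = 06:00 on May 3.
+10 hours 15 minutes → arrive 16:15 UTC on May 3.
Flight 2 lands earlier by 12 hours 29 minutes.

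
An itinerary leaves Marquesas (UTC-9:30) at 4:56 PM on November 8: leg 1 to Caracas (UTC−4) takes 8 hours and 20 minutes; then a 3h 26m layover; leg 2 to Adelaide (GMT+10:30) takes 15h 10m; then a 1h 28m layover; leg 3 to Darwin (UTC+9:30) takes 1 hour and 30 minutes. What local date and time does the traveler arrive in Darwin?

Convert departure to UTC: 4:56 PM + 9:30 = 2:26 AM UTC on Nov 9.
Add 8 hours 20 minutes leg 1 → 10:46 AM UTC.
Add 3 hours and 26 minutes layover in Caracas → 2:12 PM UTC.
Add 15 hours 10 minutes leg 2 → 5:22 AM UTC (Nov 10).
Add 1 hour 28 minutes layover in Adelaide → 6:50 AM UTC.
Add 1 hour and 30 minutes leg 3 → 8:20 AM UTC.
Darwin is UTC+9:30, so local arrival = 8:20 AM + 9:30 = 5:50 PM on Nov 10.

5:50 PM on Nov 10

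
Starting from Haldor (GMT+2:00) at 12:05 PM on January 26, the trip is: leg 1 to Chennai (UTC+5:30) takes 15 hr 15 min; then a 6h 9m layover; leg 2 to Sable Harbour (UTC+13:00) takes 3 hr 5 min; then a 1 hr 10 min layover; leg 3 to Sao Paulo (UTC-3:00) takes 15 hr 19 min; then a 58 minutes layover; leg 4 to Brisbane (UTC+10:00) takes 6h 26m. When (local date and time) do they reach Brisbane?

Convert departure to UTC: 12:05 PM − 2:00 = 10:05 AM UTC on Jan 26.
Add 15 hours and 15 minutes leg 1 → 1:20 AM UTC (Jan 27).
Add 6 hours 9 minutes layover in Chennai → 7:29 AM UTC.
Add 3 hours and 5 minutes leg 2 → 10:34 AM UTC.
Add 1 hour and 10 minutes layover in Sable Harbour → 11:44 AM UTC.
Add 15 hours and 19 minutes leg 3 → 3:03 AM UTC (Jan 28).
Add 58 minutes layover in Sao Paulo → 4:01 AM UTC.
Add 6 hours 26 minutes leg 4 → 10:27 AM UTC.
Brisbane is UTC+10:00, so local arrival = 10:27 AM + 10:00 = 8:27 PM on Jan 28.

8:27 PM on Jan 28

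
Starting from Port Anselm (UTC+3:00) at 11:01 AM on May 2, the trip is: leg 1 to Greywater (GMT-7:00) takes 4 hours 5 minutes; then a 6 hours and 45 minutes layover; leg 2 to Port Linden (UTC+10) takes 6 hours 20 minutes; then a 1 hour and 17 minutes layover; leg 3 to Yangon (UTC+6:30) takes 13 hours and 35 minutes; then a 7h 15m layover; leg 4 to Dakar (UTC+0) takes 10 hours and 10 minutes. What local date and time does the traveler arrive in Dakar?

9:28 AM on May 4

Convert departure to UTC: 11:01 AM − 3:00 = 8:01 AM UTC on May 2.
Add 4 hours 5 minutes leg 1 → 12:06 PM UTC.
Add 6 hours and 45 minutes layover in Greywater → 6:51 PM UTC.
Add 6 hours 20 minutes leg 2 → 1:11 AM UTC (May 3).
Add 1 hour 17 minutes layover in Port Linden → 2:28 AM UTC.
Add 13 hours and 35 minutes leg 3 → 4:03 PM UTC.
Add 7 hours 15 minutes layover in Yangon → 11:18 PM UTC.
Add 10 hours 10 minutes leg 4 → 9:28 AM UTC (May 4).
Dakar is UTC+0, so local arrival is the same: 9:28 AM on May 4.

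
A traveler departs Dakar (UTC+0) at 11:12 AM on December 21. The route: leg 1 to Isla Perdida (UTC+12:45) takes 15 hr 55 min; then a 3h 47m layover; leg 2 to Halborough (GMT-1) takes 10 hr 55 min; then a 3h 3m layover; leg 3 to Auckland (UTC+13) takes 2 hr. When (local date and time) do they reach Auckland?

11:52 AM on December 23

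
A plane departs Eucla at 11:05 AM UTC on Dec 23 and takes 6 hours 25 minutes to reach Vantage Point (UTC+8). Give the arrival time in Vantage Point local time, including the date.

Departure is given in UTC: 11:05 AM on Dec 23.
Add 6 hours and 25 minutes → 5:30 PM UTC.
Vantage Point is UTC+8:00: 5:30 PM + 8:00 = 1:30 AM on Dec 24.

1:30 AM on December 24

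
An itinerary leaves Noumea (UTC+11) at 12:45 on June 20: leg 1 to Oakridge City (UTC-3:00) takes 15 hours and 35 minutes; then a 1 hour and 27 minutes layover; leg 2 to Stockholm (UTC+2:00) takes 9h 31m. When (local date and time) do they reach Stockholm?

06:18 on June 21

Convert departure to UTC: 12:45 − 11:00 = 01:45 UTC on Jun 20.
Add 15 hours 35 minutes leg 1 → 17:20 UTC.
Add 1 hour and 27 minutes layover in Oakridge City → 18:47 UTC.
Add 9 hours 31 minutes leg 2 → 04:18 UTC (Jun 21).
Stockholm is UTC+2:00, so local arrival = 04:18 + 2:00 = 06:18 on Jun 21.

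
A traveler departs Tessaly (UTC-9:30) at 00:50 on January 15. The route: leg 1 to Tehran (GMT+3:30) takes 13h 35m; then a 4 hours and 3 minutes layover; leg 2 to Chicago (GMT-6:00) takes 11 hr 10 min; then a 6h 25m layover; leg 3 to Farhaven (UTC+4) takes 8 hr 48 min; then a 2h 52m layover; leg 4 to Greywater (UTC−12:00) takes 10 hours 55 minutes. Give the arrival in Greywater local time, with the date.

Convert departure to UTC: 00:50 + 9:30 = 10:20 UTC on Jan 15.
Add 13 hours and 35 minutes leg 1 → 23:55 UTC.
Add 4 hours 3 minutes layover in Tehran → 03:58 UTC (Jan 16).
Add 11 hours 10 minutes leg 2 → 15:08 UTC.
Add 6 hours 25 minutes layover in Chicago → 21:33 UTC.
Add 8 hours 48 minutes leg 3 → 06:21 UTC (Jan 17).
Add 2 hours and 52 minutes layover in Farhaven → 09:13 UTC.
Add 10 hours and 55 minutes leg 4 → 20:08 UTC.
Greywater is UTC−12:00, so local arrival = 20:08 − 12:00 = 08:08 on Jan 17.

08:08 on January 17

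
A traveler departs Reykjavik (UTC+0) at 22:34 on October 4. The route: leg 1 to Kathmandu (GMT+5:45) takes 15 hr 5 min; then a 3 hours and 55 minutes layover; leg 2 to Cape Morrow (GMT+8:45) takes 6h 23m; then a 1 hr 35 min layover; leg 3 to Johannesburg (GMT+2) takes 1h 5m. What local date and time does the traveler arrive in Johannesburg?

Reykjavik is at UTC+0, so departure is already 22:34 UTC on Oct 4.
Add 15 hours and 5 minutes leg 1 → 13:39 UTC (Oct 5).
Add 3 hours 55 minutes layover in Kathmandu → 17:34 UTC.
Add 6 hours and 23 minutes leg 2 → 23:57 UTC.
Add 1 hour 35 minutes layover in Cape Morrow → 01:32 UTC (Oct 6).
Add 1 hour 5 minutes leg 3 → 02:37 UTC.
Johannesburg is UTC+2:00, so local arrival = 02:37 + 2:00 = 04:37 on Oct 6.

04:37 on Oct 6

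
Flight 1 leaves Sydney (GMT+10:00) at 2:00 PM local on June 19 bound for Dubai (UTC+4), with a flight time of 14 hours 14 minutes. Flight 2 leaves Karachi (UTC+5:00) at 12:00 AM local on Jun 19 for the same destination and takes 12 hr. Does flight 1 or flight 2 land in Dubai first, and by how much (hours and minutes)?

the second, by 11 hours 14 minutes

Flight 1 in UTC: 2:00 PM − 10:00 = 4:00 AM on Jun 19.
+14 hours 14 minutes → arrive 6:14 PM UTC on Jun 19.
Flight 2 in UTC: 12:00 AM − 5:00 = 7:00 PM on Jun 18.
+12 hours → arrive 7:00 AM UTC on Jun 19.
Flight 2 lands earlier by 11 hours 14 minutes.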